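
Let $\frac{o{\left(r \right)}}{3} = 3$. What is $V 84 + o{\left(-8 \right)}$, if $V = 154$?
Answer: $12945$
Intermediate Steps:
$o{\left(r \right)} = 9$ ($o{\left(r \right)} = 3 \cdot 3 = 9$)
$V 84 + o{\left(-8 \right)} = 154 \cdot 84 + 9 = 12936 + 9 = 12945$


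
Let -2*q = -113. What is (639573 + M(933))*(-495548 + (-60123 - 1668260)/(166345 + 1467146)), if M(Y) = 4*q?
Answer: -517901248468423349/1633491 ≈ -3.1705e+11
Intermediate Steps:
q = 113/2 (q = -½*(-113) = 113/2 ≈ 56.500)
M(Y) = 226 (M(Y) = 4*(113/2) = 226)
(639573 + M(933))*(-495548 + (-60123 - 1668260)/(166345 + 1467146)) = (639573 + 226)*(-495548 + (-60123 - 1668260)/(166345 + 1467146)) = 639799*(-495548 - 1728383/1633491) = 639799*(-809474926451/1633491) = -517901248468423349/1633491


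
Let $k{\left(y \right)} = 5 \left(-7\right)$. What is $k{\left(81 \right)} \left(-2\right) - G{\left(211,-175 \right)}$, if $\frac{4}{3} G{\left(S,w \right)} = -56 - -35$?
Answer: $\frac{343}{4} \approx 85.75$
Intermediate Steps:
$k{\left(y \right)} = -35$
$G{\left(S,w \right)} = - \frac{63}{4}$ ($G{\left(S,w \right)} = \frac{3 \left(-56 - -35\right)}{4} = \frac{3 \left(-56 + 35\right)}{4} = \frac{3}{4} \left(-21\right) = - \frac{63}{4}$)
$k{\left(81 \right)} \left(-2\right) - G{\left(211,-175 \right)} = \left(-35\right) \left(-2\right) - - \frac{63}{4} = 70 + \frac{63}{4} = \frac{343}{4}$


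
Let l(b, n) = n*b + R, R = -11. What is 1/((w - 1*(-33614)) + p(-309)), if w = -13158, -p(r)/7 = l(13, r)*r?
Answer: -1/8692108 ≈ -1.1505e-7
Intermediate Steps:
l(b, n) = -11 + b*n (l(b, n) = n*b - 11 = b*n - 11 = -11 + b*n)
p(r) = -7*r*(-11 + 13*r) (p(r) = -7*(-11 + 13*r)*r = -7*r*(-11 + 13*r))
1/((w - 1*(-33614)) + p(-309)) = 1/((-13158 - 1*(-33614)) + 7*(-309)*(11 - 13*(-309))) = 1/((-13158 + 33614) + 7*(-309)*(11 + 4017)) = 1/(20456 + 7*(-309)*4028) = 1/(20456 - 8712564) = 1/(-8692108) = -1/8692108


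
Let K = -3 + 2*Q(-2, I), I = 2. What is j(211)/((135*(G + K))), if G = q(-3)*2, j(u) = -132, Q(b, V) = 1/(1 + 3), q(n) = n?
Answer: 88/765 ≈ 0.11503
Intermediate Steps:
Q(b, V) = ¼ (Q(b, V) = 1/4 = ¼)
K = -5/2 (K = -3 + 2*(¼) = -3 + ½ = -5/2 ≈ -2.5000)
G = -6 (G = -3*2 = -6)
j(211)/((135*(G + K))) = -132*1/(135*(-6 - 5/2)) = -132/(135*(-17/2)) = -132/(-2295/2) = -132*(-2/2295) = 88/765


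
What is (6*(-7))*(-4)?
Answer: 168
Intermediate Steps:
(6*(-7))*(-4) = -42*(-4) = 168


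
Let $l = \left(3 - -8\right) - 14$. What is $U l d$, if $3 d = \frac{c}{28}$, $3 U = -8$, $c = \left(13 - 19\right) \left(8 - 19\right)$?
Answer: $\frac{44}{7} \approx 6.2857$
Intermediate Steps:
$c = 66$ ($c = \left(-6\right) \left(-11\right) = 66$)
$U = - \frac{8}{3}$ ($U = \frac{1}{3} \left(-8\right) = - \frac{8}{3} \approx -2.6667$)
$d = \frac{11}{14}$ ($d = \frac{66 \cdot \frac{1}{28}}{3} = \frac{1}{3} \cdot \frac{33}{14} = \frac{11}{14} \approx 0.78571$)
$l = -3$ ($l = \left(3 + 8\right) - 14 = 11 - 14 = -3$)
$U l d = \left(- \frac{8}{3}\right) \left(-3\right) \frac{11}{14} = 8 \cdot \frac{11}{14} = \frac{44}{7}$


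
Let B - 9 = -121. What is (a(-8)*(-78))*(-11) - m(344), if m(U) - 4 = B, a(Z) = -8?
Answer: -6756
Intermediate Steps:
B = -112 (B = 9 - 121 = -112)
m(U) = -108 (m(U) = 4 - 112 = -108)
(a(-8)*(-78))*(-11) - m(344) = -8*(-78)*(-11) - 1*(-108) = 624*(-11) + 108 = -6864 + 108 = -6756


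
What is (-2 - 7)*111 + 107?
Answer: -892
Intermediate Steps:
(-2 - 7)*111 + 107 = -9*111 + 107 = -999 + 107 = -892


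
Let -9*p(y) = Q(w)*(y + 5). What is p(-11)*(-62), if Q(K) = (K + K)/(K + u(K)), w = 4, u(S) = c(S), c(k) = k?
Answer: -124/3 ≈ -41.333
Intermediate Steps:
u(S) = S
Q(K) = 1 (Q(K) = (K + K)/(K + K) = (2*K)/((2*K)) = (2*K)*(1/(2*K)) = 1)
p(y) = -5/9 - y/9 (p(y) = -(y + 5)/9 = -(5 + y)/9 = -5/9 - y/9)
p(-11)*(-62) = (-5/9 - ⅑*(-11))*(-62) = (-5/9 + 11/9)*(-62) = (⅔)*(-62) = -124/3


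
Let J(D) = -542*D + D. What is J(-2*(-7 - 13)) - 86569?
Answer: -108209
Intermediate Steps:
J(D) = -541*D
J(-2*(-7 - 13)) - 86569 = -(-1082)*(-7 - 13) - 86569 = -(-1082)*(-20) - 86569 = -541*40 - 86569 = -21640 - 86569 = -108209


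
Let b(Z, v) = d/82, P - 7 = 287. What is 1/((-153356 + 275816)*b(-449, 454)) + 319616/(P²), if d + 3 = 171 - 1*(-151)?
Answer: 520238459483/140691661110 ≈ 3.6977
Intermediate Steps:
P = 294 (P = 7 + 287 = 294)
d = 319 (d = -3 + (171 - 1*(-151)) = -3 + (171 + 151) = -3 + 322 = 319)
b(Z, v) = 319/82
1/((-153356 + 275816)*b(-449, 454)) + 319616/(P²) = 1/((-153356 + 275816)*(319/82)) + 319616/(294²) = (82/319)/122460 + 319616/86436 = (1/122460)*(82/319) + 319616*(1/86436) = 41/19532370 + 79904/21609 = 520238459483/140691661110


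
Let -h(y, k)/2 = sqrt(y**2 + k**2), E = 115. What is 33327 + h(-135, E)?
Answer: 33327 - 10*sqrt(1258) ≈ 32972.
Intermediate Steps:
h(y, k) = -2*sqrt(k**2 + y**2) (h(y, k) = -2*sqrt(y**2 + k**2) = -2*sqrt(k**2 + y**2))
33327 + h(-135, E) = 33327 - 2*sqrt(115**2 + (-135)**2) = 33327 - 2*sqrt(13225 + 18225) = 33327 - 10*sqrt(1258)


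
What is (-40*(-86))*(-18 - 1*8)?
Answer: -89440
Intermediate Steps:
(-40*(-86))*(-18 - 1*8) = 3440*(-18 - 8) = 3440*(-26) = -89440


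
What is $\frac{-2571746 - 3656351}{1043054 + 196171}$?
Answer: $- \frac{6228097}{1239225} \approx -5.0258$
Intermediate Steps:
$\frac{-2571746 - 3656351}{1043054 + 196171} = - \frac{6228097}{1239225}$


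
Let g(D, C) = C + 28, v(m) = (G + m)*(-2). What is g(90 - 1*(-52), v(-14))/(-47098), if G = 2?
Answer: -26/23549 ≈ -0.0011041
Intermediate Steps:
v(m) = -4 - 2*m (v(m) = (2 + m)*(-2) = -4 - 2*m)
g(D, C) = 28 + C
g(90 - 1*(-52), v(-14))/(-47098) = (28 + (-4 - 2*(-14)))/(-47098) = (28 + (-4 + 28))*(-1/47098) = (28 + 24)*(-1/47098) = 52*(-1/47098) = -26/23549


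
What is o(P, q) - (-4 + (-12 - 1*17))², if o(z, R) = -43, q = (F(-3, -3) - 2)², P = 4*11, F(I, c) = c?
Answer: -1132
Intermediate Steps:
P = 44
q = 25 (q = (-3 - 2)² = (-5)² = 25)
o(P, q) - (-4 + (-12 - 1*17))² = -43 - (-4 + (-12 - 1*17))² = -43 - (-4 + (-12 - 17))² = -43 - (-4 - 29)² = -43 - 1*(-33)² = -43 - 1*1089 = -43 - 1089 = -1132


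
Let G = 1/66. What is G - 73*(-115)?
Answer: 554071/66 ≈ 8395.0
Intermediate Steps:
G = 1/66 ≈ 0.015152
G - 73*(-115) = 1/66 - 73*(-115) = 1/66 + 8395 = 554071/66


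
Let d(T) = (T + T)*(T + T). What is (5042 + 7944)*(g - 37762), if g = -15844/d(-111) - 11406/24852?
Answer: -12513114499420331/25516791 ≈ -4.9039e+8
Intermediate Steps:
d(T) = 4*T**2 (d(T) = (2*T)*(2*T) = 4*T**2)
g = -39828683/51033582 (g = -15844/(4*(-111)**2) - 11406/24852 = -15844/(4*12321) - 11406*1/24852 = -15844/49284 - 1901/4142 = -15844*1/49284 - 1901/4142 = -3961/12321 - 1901/4142 = -39828683/51033582 ≈ -0.78044)
(5042 + 7944)*(g - 37762) = (5042 + 7944)*(-39828683/51033582 - 37762) = 12986*(-1927169952167/51033582) = -12513114499420331/25516791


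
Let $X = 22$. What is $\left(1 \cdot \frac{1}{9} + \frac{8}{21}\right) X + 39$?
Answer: $\frac{3139}{63} \approx 49.825$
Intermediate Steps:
$\left(1 \cdot \frac{1}{9} + \frac{8}{21}\right) X + 39 = \left(1 \cdot \frac{1}{9} + \frac{8}{21}\right) 22 + 39 = \left(1 \cdot \frac{1}{9} + 8 \cdot \frac{1}{21}\right) 22 + 39 = \left(\frac{1}{9} + \frac{8}{21}\right) 22 + 39 = \frac{31}{63} \cdot 22 + 39 = \frac{682}{63} + 39 = \frac{3139}{63}$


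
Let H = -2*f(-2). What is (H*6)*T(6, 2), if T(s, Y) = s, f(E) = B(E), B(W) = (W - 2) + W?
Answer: 432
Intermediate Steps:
B(W) = -2 + 2*W (B(W) = (-2 + W) + W = -2 + 2*W)
f(E) = -2 + 2*E
H = 12 (H = -2*(-2 + 2*(-2)) = -2*(-2 - 4) = -2*(-6) = 12)
(H*6)*T(6, 2) = (12*6)*6 = 72*6 = 432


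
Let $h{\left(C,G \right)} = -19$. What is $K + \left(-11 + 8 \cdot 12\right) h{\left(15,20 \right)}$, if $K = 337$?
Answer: $-1278$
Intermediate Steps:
$K + \left(-11 + 8 \cdot 12\right) h{\left(15,20 \right)} = 337 + \left(-11 + 8 \cdot 12\right) \left(-19\right) = 337 + \left(-11 + 96\right) \left(-19\right) = 337 + 85 \left(-19\right) = 337 - 1615 = -1278$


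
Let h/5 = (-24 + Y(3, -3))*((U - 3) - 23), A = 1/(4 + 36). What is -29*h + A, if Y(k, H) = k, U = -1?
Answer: -3288599/40 ≈ -82215.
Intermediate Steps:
A = 1/40 ≈ 0.025000
h = 2835 (h = 5*((-24 + 3)*((-1 - 3) - 23)) = 5*(-21*(-4 - 23)) = 5*(-21*(-27)) = 5*567 = 2835)
-29*h + A = -29*2835 + 1/40 = -82215 + 1/40 = -3288599/40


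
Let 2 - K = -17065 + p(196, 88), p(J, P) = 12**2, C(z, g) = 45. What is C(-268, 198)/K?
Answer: 15/5641 ≈ 0.0026591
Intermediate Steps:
p(J, P) = 144
K = 16923 (K = 2 - (-17065 + 144) = 2 - 1*(-16921) = 2 + 16921 = 16923)
C(-268, 198)/K = 45/16923 = 45*(1/16923) = 15/5641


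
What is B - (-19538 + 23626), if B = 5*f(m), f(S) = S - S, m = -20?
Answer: -4088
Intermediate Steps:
f(S) = 0
B = 0 (B = 5*0 = 0)
B - (-19538 + 23626) = 0 - (-19538 + 23626) = 0 - 1*4088 = 0 - 4088 = -4088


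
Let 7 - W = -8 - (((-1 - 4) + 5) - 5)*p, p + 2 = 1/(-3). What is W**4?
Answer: 40960000/81 ≈ 5.0568e+5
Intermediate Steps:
p = -7/3 (p = -2 + 1/(-3) = -2 - 1/3 = -7/3 ≈ -2.3333)
W = 80/3 (W = 7 - (-8 - (((-1 - 4) + 5) - 5)*(-7)/3) = 7 - (-8 - ((-5 + 5) - 5)*(-7)/3) = 7 - (-8 - (0 - 5)*(-7)/3) = 7 - (-8 - (-5)*(-7)/3) = 7 - (-8 - 1*35/3) = 7 - (-8 - 35/3) = 7 - 1*(-59/3) = 7 + 59/3 = 80/3 ≈ 26.667)
W**4 = (80/3)**4 = 40960000/81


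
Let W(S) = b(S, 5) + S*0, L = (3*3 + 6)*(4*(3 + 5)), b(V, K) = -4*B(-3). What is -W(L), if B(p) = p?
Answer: -12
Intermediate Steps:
b(V, K) = 12 (b(V, K) = -4*(-3) = 12)
L = 480 (L = (9 + 6)*(4*8) = 15*32 = 480)
W(S) = 12 (W(S) = 12 + S*0 = 12 + 0 = 12)
-W(L) = -1*12 = -12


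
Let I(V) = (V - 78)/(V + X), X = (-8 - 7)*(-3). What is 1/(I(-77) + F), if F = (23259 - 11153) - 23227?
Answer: -32/355717 ≈ -8.9959e-5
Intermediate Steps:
X = 45 (X = -15*(-3) = 45)
I(V) = (-78 + V)/(45 + V) (I(V) = (V - 78)/(V + 45) = (-78 + V)/(45 + V))
F = -11121 (F = 12106 - 23227 = -11121)
1/(I(-77) + F) = 1/((-78 - 77)/(45 - 77) - 11121) = 1/(-155/(-32) - 11121) = 1/(-1/32*(-155) - 11121) = 1/(155/32 - 11121) = 1/(-355717/32) = -32/355717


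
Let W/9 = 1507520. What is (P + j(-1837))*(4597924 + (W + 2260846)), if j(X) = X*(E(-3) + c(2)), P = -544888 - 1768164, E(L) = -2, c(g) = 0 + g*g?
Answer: -47322487802700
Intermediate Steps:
W = 13567680 (W = 9*1507520 = 13567680)
c(g) = g**2 (c(g) = 0 + g**2 = g**2)
P = -2313052
j(X) = 2*X (j(X) = X*(-2 + 2**2) = X*(-2 + 4) = X*2 = 2*X)
(P + j(-1837))*(4597924 + (W + 2260846)) = (-2313052 + 2*(-1837))*(4597924 + (13567680 + 2260846)) = (-2313052 - 3674)*(4597924 + 15828526) = -2316726*20426450 = -47322487802700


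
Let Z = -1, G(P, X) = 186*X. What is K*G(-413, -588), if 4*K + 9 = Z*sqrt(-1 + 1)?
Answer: 246078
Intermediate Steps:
K = -9/4 (K = -9/4 + (-sqrt(-1 + 1))/4 = -9/4 + (-sqrt(0))/4 = -9/4 + (-1*0)/4 = -9/4 + (1/4)*0 = -9/4 + 0 = -9/4 ≈ -2.2500)
K*G(-413, -588) = -837*(-588)/2 = -9/4*(-109368) = 246078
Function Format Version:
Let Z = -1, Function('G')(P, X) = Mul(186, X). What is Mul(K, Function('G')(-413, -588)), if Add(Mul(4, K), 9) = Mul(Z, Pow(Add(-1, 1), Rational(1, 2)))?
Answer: 246078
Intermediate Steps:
K = Rational(-9, 4) (K = Add(Rational(-9, 4), Mul(Rational(1, 4), Mul(-1, Pow(Add(-1, 1), Rational(1, 2))))) = Add(Rational(-9, 4), Mul(Rational(1, 4), Mul(-1, Pow(0, Rational(1, 2))))) = Add(Rational(-9, 4), Mul(Rational(1, 4), Mul(-1, 0))) = Add(Rational(-9, 4), Mul(Rational(1, 4), 0)) = Add(Rational(-9, 4), 0) = Rational(-9, 4) ≈ -2.2500)
Mul(K, Function('G')(-413, -588)) = Mul(Rational(-9, 4), Mul(186, -588)) = Mul(Rational(-9, 4), -109368) = 246078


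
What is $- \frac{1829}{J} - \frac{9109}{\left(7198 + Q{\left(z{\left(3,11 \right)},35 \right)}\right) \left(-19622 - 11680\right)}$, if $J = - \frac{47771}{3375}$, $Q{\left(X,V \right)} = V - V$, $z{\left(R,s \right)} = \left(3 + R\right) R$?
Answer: $\frac{44865225415469}{347205477636} \approx 129.22$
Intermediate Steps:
$z{\left(R,s \right)} = R \left(3 + R\right)$
$Q{\left(X,V \right)} = 0$
$J = - \frac{47771}{3375}$ ($J = \left(-47771\right) \frac{1}{3375} = - \frac{47771}{3375} \approx -14.154$)
$- \frac{1829}{J} - \frac{9109}{\left(7198 + Q{\left(z{\left(3,11 \right)},35 \right)}\right) \left(-19622 - 11680\right)} = - \frac{1829}{- \frac{47771}{3375}} - \frac{9109}{\left(7198 + 0\right) \left(-19622 - 11680\right)} = \left(-1829\right) \left(- \frac{3375}{47771}\right) - \frac{9109}{7198 \left(-31302\right)} = \frac{199125}{1541} - \frac{9109}{-225311796} = \frac{199125}{1541} - - \frac{9109}{225311796} = \frac{199125}{1541} + \frac{9109}{225311796} = \frac{44865225415469}{347205477636}$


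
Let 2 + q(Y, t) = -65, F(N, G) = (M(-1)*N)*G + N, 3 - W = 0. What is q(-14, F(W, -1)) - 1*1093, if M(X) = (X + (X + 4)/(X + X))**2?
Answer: -1160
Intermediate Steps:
W = 3 (W = 3 - 1*0 = 3 + 0 = 3)
M(X) = (X + (4 + X)/(2*X))**2 (M(X) = (X + (4 + X)/((2*X)))**2 = (X + (4 + X)*(1/(2*X)))**2 = (X + (4 + X)/(2*X))**2)
F(N, G) = N + 25*G*N/4 (F(N, G) = (((1/4)*(4 - 1 + 2*(-1)**2)**2/(-1)**2)*N)*G + N = (((1/4)*1*(4 - 1 + 2*1)**2)*N)*G + N = (((1/4)*1*(4 - 1 + 2)**2)*N)*G + N = (((1/4)*1*5**2)*N)*G + N = (((1/4)*1*25)*N)*G + N = (25*N/4)*G + N = 25*G*N/4 + N = N + 25*G*N/4)
q(Y, t) = -67 (q(Y, t) = -2 - 65 = -67)
q(-14, F(W, -1)) - 1*1093 = -67 - 1*1093 = -67 - 1093 = -1160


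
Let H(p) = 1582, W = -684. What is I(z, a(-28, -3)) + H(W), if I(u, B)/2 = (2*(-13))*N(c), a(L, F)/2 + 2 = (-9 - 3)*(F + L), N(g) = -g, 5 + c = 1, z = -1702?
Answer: 1374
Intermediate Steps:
c = -4 (c = -5 + 1 = -4)
a(L, F) = -4 - 24*F - 24*L (a(L, F) = -4 + 2*((-9 - 3)*(F + L)) = -4 + 2*(-12*(F + L)) = -4 + 2*(-12*F - 12*L) = -4 + (-24*F - 24*L) = -4 - 24*F - 24*L)
I(u, B) = -208 (I(u, B) = 2*((2*(-13))*(-1*(-4))) = 2*(-26*4) = 2*(-104) = -208)
I(z, a(-28, -3)) + H(W) = -208 + 1582 = 1374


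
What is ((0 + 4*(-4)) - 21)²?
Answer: 1369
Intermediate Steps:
((0 + 4*(-4)) - 21)² = ((0 - 16) - 21)² = (-16 - 21)² = (-37)² = 1369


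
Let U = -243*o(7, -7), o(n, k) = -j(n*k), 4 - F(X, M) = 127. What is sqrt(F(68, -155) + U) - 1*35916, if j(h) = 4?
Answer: -35916 + sqrt(849) ≈ -35887.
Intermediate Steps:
F(X, M) = -123 (F(X, M) = 4 - 1*127 = 4 - 127 = -123)
o(n, k) = -4 (o(n, k) = -1*4 = -4)
U = 972 (U = -243*(-4) = 972)
sqrt(F(68, -155) + U) - 1*35916 = sqrt(-123 + 972) - 1*35916 = sqrt(849) - 35916 = -35916 + sqrt(849)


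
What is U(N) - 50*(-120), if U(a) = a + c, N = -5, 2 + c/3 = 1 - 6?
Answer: 5974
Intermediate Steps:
c = -21 (c = -6 + 3*(1 - 6) = -6 + 3*(-5) = -6 - 15 = -21)
U(a) = -21 + a (U(a) = a - 21 = -21 + a)
U(N) - 50*(-120) = (-21 - 5) - 50*(-120) = -26 + 6000 = 5974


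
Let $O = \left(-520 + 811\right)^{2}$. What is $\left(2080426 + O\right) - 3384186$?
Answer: $-1219079$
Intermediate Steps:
$O = 84681$ ($O = 291^{2} = 84681$)
$\left(2080426 + O\right) - 3384186 = \left(2080426 + 84681\right) - 3384186 = 2165107 - 3384186 = -1219079$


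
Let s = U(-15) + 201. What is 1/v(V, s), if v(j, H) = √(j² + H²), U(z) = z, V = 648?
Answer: √505/15150 ≈ 0.0014833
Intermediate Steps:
s = 186 (s = -15 + 201 = 186)
v(j, H) = √(H² + j²)
1/v(V, s) = 1/(√(186² + 648²)) = 1/(√(34596 + 419904)) = 1/(√454500) = 1/(30*√505) = √505/15150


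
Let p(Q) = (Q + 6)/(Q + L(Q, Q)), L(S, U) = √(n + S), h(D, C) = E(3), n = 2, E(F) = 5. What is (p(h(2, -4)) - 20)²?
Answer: 23468/81 + 3355*√7/162 ≈ 344.52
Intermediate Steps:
h(D, C) = 5
L(S, U) = √(2 + S)
p(Q) = (6 + Q)/(Q + √(2 + Q)) (p(Q) = (Q + 6)/(Q + √(2 + Q)) = (6 + Q)/(Q + √(2 + Q)))
(p(h(2, -4)) - 20)² = ((6 + 5)/(5 + √(2 + 5)) - 20)² = (11/(5 + √7) - 20)² = (-20 + 11/(5 + √7))²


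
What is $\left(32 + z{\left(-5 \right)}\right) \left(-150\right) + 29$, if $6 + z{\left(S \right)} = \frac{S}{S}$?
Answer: $-4021$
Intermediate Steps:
$z{\left(S \right)} = -5$ ($z{\left(S \right)} = -6 + \frac{S}{S} = -6 + 1 = -5$)
$\left(32 + z{\left(-5 \right)}\right) \left(-150\right) + 29 = \left(32 - 5\right) \left(-150\right) + 29 = 27 \left(-150\right) + 29 = -4050 + 29 = -4021$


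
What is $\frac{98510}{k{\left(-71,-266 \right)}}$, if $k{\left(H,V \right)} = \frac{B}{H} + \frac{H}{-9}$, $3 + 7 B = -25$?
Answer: $\frac{62947890}{5077} \approx 12399.0$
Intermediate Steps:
$B = -4$ ($B = - \frac{3}{7} + \frac{1}{7} \left(-25\right) = - \frac{3}{7} - \frac{25}{7} = -4$)
$k{\left(H,V \right)} = - \frac{4}{H} - \frac{H}{9}$ ($k{\left(H,V \right)} = - \frac{4}{H} + \frac{H}{-9} = - \frac{4}{H} + H \left(- \frac{1}{9}\right) = - \frac{4}{H} - \frac{H}{9}$)
$\frac{98510}{k{\left(-71,-266 \right)}} = \frac{98510}{- \frac{4}{-71} - - \frac{71}{9}} = \frac{98510}{\left(-4\right) \left(- \frac{1}{71}\right) + \frac{71}{9}} = \frac{98510}{\frac{4}{71} + \frac{71}{9}} = \frac{98510}{\frac{5077}{639}} = 98510 \cdot \frac{639}{5077} = \frac{62947890}{5077}$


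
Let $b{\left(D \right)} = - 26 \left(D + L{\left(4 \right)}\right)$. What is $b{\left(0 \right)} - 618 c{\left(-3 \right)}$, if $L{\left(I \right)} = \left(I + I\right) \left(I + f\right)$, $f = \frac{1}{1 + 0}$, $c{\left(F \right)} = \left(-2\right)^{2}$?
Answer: $-3512$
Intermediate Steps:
$c{\left(F \right)} = 4$
$f = 1$ ($f = 1^{-1} = 1$)
$L{\left(I \right)} = 2 I \left(1 + I\right)$ ($L{\left(I \right)} = \left(I + I\right) \left(I + 1\right) = 2 I \left(1 + I\right)$)
$b{\left(D \right)} = -1040 - 26 D$ ($b{\left(D \right)} = - 26 \left(D + 2 \cdot 4 \left(1 + 4\right)\right) = - 26 \left(D + 2 \cdot 4 \cdot 5\right) = - 26 \left(D + 40\right) = - 26 \left(40 + D\right) = -1040 - 26 D$)
$b{\left(0 \right)} - 618 c{\left(-3 \right)} = \left(-1040 - 0\right) - 2472 = \left(-1040 + 0\right) - 2472 = -1040 - 2472 = -3512$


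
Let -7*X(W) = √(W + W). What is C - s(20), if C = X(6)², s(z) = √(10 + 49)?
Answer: 12/49 - √59 ≈ -7.4362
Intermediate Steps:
s(z) = √59
X(W) = -√2*√W/7 (X(W) = -√(W + W)/7 = -√2*√W/7)
C = 12/49 (C = (-√2*√6/7)² = (-2*√3/7)² = 12/49 ≈ 0.24490)
C - s(20) = 12/49 - √59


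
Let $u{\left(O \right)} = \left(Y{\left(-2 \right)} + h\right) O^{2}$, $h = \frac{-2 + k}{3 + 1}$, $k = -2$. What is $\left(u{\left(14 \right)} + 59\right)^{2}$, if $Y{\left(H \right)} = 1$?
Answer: $3481$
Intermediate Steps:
$h = -1$ ($h = \frac{-2 - 2}{3 + 1} = - \frac{4}{4} = \left(-4\right) \frac{1}{4} = -1$)
$u{\left(O \right)} = 0$ ($u{\left(O \right)} = \left(1 - 1\right) O^{2} = 0 O^{2} = 0$)
$\left(u{\left(14 \right)} + 59\right)^{2} = \left(0 + 59\right)^{2} = 59^{2} = 3481$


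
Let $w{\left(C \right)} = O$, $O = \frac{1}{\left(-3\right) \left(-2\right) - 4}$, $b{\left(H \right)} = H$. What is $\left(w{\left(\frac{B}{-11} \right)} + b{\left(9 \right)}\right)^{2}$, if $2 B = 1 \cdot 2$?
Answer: $\frac{361}{4} \approx 90.25$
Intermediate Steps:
$B = 1$ ($B = \frac{1 \cdot 2}{2} = \frac{1}{2} \cdot 2 = 1$)
$O = \frac{1}{2}$ ($O = \frac{1}{6 - 4} = \frac{1}{2} \approx 0.5$)
$w{\left(C \right)} = \frac{1}{2}$
$\left(w{\left(\frac{B}{-11} \right)} + b{\left(9 \right)}\right)^{2} = \left(\frac{1}{2} + 9\right)^{2} = \left(\frac{19}{2}\right)^{2} = \frac{361}{4}$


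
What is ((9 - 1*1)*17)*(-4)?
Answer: -544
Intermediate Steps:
((9 - 1*1)*17)*(-4) = ((9 - 1)*17)*(-4) = (8*17)*(-4) = 136*(-4) = -544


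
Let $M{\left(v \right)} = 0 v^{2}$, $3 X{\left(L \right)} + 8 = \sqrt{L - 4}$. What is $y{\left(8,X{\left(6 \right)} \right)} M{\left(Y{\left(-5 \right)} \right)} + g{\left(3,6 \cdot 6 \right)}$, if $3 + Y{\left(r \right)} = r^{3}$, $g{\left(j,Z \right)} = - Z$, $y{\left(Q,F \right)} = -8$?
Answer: $-36$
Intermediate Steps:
$X{\left(L \right)} = - \frac{8}{3} + \frac{\sqrt{-4 + L}}{3}$ ($X{\left(L \right)} = - \frac{8}{3} + \frac{\sqrt{L - 4}}{3} = - \frac{8}{3} + \frac{\sqrt{-4 + L}}{3}$)
$Y{\left(r \right)} = -3 + r^{3}$
$M{\left(v \right)} = 0$
$y{\left(8,X{\left(6 \right)} \right)} M{\left(Y{\left(-5 \right)} \right)} + g{\left(3,6 \cdot 6 \right)} = \left(-8\right) 0 - 6 \cdot 6 = 0 - 36 = -36$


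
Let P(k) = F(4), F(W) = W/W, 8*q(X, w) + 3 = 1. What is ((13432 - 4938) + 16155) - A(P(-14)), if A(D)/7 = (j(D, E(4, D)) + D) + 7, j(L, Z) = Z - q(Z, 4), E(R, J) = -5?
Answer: 98505/4 ≈ 24626.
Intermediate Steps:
q(X, w) = -¼ (q(X, w) = -3/8 + (⅛)*1 = -3/8 + ⅛ = -¼)
F(W) = 1
P(k) = 1
j(L, Z) = ¼ + Z (j(L, Z) = Z - 1*(-¼) = Z + ¼ = ¼ + Z)
A(D) = 63/4 + 7*D (A(D) = 7*(((¼ - 5) + D) + 7) = 7*((-19/4 + D) + 7) = 7*(9/4 + D) = 63/4 + 7*D)
((13432 - 4938) + 16155) - A(P(-14)) = ((13432 - 4938) + 16155) - (63/4 + 7*1) = (8494 + 16155) - (63/4 + 7) = 24649 - 1*91/4 = 24649 - 91/4 = 98505/4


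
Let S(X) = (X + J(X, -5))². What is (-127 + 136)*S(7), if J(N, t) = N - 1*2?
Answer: 1296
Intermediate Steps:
J(N, t) = -2 + N (J(N, t) = N - 2 = -2 + N)
S(X) = (-2 + 2*X)² (S(X) = (X + (-2 + X))² = (-2 + 2*X)²)
(-127 + 136)*S(7) = (-127 + 136)*(4*(-1 + 7)²) = 9*(4*6²) = 9*(4*36) = 9*144 = 1296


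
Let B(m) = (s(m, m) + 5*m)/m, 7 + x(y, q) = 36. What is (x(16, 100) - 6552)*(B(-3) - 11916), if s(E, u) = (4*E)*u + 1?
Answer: 233327710/3 ≈ 7.7776e+7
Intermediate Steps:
s(E, u) = 1 + 4*E*u (s(E, u) = 4*E*u + 1 = 1 + 4*E*u)
x(y, q) = 29 (x(y, q) = -7 + 36 = 29)
B(m) = (1 + 4*m² + 5*m)/m (B(m) = ((1 + 4*m*m) + 5*m)/m = ((1 + 4*m²) + 5*m)/m = (1 + 4*m² + 5*m)/m)
(x(16, 100) - 6552)*(B(-3) - 11916) = (29 - 6552)*((5 + 1/(-3) + 4*(-3)) - 11916) = -6523*((5 - ⅓ - 12) - 11916) = -6523*(-22/3 - 11916) = -6523*(-35770/3) = 233327710/3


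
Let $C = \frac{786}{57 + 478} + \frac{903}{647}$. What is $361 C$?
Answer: $\frac{357984567}{346145} \approx 1034.2$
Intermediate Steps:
$C = \frac{991647}{346145}$ ($C = \frac{786}{535} + 903 \cdot \frac{1}{647} = 786 \cdot \frac{1}{535} + \frac{903}{647} = \frac{786}{535} + \frac{903}{647} = \frac{991647}{346145} \approx 2.8648$)
$361 C = 361 \cdot \frac{991647}{346145} = \frac{357984567}{346145}$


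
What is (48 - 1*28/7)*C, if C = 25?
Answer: 1100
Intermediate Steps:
(48 - 1*28/7)*C = (48 - 1*28/7)*25 = (48 - 28*⅐)*25 = (48 - 4)*25 = 44*25 = 1100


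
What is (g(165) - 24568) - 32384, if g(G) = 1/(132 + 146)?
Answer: -15832655/278 ≈ -56952.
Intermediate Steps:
g(G) = 1/278
(g(165) - 24568) - 32384 = (1/278 - 24568) - 32384 = -6829903/278 - 32384 = -15832655/278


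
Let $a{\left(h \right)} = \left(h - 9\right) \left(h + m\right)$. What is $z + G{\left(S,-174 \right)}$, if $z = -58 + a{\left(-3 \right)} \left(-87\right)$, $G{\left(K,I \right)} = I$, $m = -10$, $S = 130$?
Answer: $-13804$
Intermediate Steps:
$a{\left(h \right)} = \left(-10 + h\right) \left(-9 + h\right)$ ($a{\left(h \right)} = \left(h - 9\right) \left(h - 10\right) = \left(-9 + h\right) \left(-10 + h\right) = \left(-10 + h\right) \left(-9 + h\right)$)
$z = -13630$ ($z = -58 + \left(90 + \left(-3\right)^{2} - -57\right) \left(-87\right) = -58 + \left(90 + 9 + 57\right) \left(-87\right) = -58 + 156 \left(-87\right) = -58 - 13572 = -13630$)
$z + G{\left(S,-174 \right)} = -13630 - 174 = -13804$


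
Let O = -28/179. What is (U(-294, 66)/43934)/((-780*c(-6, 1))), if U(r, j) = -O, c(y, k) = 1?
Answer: -7/1533516270 ≈ -4.5647e-9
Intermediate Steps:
O = -28/179 (O = -28*1/179 = -28/179 ≈ -0.15642)
U(r, j) = 28/179 (U(r, j) = -1*(-28/179) = 28/179)
(U(-294, 66)/43934)/((-780*c(-6, 1))) = ((28/179)/43934)/((-780*1)) = ((28/179)*(1/43934))/(-780) = (14/3932093)*(-1/780) = -7/1533516270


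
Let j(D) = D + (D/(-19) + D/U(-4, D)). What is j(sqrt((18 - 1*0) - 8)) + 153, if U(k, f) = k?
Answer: 153 + 53*sqrt(10)/76 ≈ 155.21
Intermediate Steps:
j(D) = 53*D/76 (j(D) = D + (D/(-19) + D/(-4)) = D + (D*(-1/19) + D*(-1/4)) = D + (-D/19 - D/4) = D - 23*D/76 = 53*D/76)
j(sqrt((18 - 1*0) - 8)) + 153 = 53*sqrt((18 - 1*0) - 8)/76 + 153 = 53*sqrt((18 + 0) - 8)/76 + 153 = 53*sqrt(18 - 8)/76 + 153 = 53*sqrt(10)/76 + 153 = 153 + 53*sqrt(10)/76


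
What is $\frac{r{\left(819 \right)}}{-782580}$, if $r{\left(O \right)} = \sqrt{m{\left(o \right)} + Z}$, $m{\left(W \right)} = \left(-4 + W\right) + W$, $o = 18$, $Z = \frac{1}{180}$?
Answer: $- \frac{\sqrt{28805}}{23477400} \approx -7.2291 \cdot 10^{-6}$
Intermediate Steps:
$Z = \frac{1}{180} \approx 0.0055556$
$m{\left(W \right)} = -4 + 2 W$
$r{\left(O \right)} = \frac{\sqrt{28805}}{30}$ ($r{\left(O \right)} = \sqrt{\left(-4 + 2 \cdot 18\right) + \frac{1}{180}} = \sqrt{\left(-4 + 36\right) + \frac{1}{180}} = \sqrt{32 + \frac{1}{180}} = \sqrt{\frac{5761}{180}} = \frac{\sqrt{28805}}{30}$)
$\frac{r{\left(819 \right)}}{-782580} = \frac{\frac{1}{30} \sqrt{28805}}{-782580} = \frac{\sqrt{28805}}{30} \left(- \frac{1}{782580}\right) = - \frac{\sqrt{28805}}{23477400}$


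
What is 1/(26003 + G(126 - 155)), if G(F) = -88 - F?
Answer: 1/25944 ≈ 3.8545e-5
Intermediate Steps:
1/(26003 + G(126 - 155)) = 1/(26003 + (-88 - (126 - 155))) = 1/(26003 + (-88 - 1*(-29))) = 1/(26003 + (-88 + 29)) = 1/(26003 - 59) = 1/25944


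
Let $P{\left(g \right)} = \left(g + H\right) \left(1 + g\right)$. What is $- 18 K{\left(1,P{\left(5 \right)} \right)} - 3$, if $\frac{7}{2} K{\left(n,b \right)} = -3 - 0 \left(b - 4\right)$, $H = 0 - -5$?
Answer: $\frac{87}{7} \approx 12.429$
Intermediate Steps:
$H = 5$ ($H = 0 + 5 = 5$)
$P{\left(g \right)} = \left(1 + g\right) \left(5 + g\right)$ ($P{\left(g \right)} = \left(g + 5\right) \left(1 + g\right) = \left(5 + g\right) \left(1 + g\right) = \left(1 + g\right) \left(5 + g\right)$)
$K{\left(n,b \right)} = - \frac{6}{7}$ ($K{\left(n,b \right)} = \frac{2 \left(-3 - 0 \left(b - 4\right)\right)}{7} = \frac{2 \left(-3 - 0 \left(-4 + b\right)\right)}{7} = \frac{2 \left(-3 - 0\right)}{7} = \frac{2 \left(-3 + 0\right)}{7} = \frac{2}{7} \left(-3\right) = - \frac{6}{7}$)
$- 18 K{\left(1,P{\left(5 \right)} \right)} - 3 = \left(-18\right) \left(- \frac{6}{7}\right) - 3 = \frac{108}{7} - 3 = \frac{87}{7}$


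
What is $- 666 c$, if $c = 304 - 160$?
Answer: $-95904$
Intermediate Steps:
$c = 144$
$- 666 c = \left(-666\right) 144 = -95904$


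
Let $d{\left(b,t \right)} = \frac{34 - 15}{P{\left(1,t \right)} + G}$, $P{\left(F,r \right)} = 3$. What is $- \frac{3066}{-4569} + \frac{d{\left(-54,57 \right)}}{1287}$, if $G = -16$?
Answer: $\frac{17070145}{25481313} \approx 0.66991$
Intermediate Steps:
$d{\left(b,t \right)} = - \frac{19}{13}$ ($d{\left(b,t \right)} = \frac{34 - 15}{3 - 16} = \frac{19}{-13} = 19 \left(- \frac{1}{13}\right) = - \frac{19}{13}$)
$- \frac{3066}{-4569} + \frac{d{\left(-54,57 \right)}}{1287} = - \frac{3066}{-4569} - \frac{19}{13 \cdot 1287} = \left(-3066\right) \left(- \frac{1}{4569}\right) - \frac{19}{16731} = \frac{1022}{1523} - \frac{19}{16731} = \frac{17070145}{25481313}$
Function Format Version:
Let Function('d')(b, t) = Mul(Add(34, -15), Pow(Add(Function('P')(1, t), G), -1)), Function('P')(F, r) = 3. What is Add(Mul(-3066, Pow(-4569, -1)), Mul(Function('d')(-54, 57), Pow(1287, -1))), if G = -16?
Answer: Rational(17070145, 25481313) ≈ 0.66991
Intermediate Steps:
Function('d')(b, t) = Rational(-19, 13) (Function('d')(b, t) = Mul(Add(34, -15), Pow(Add(3, -16), -1)) = Mul(19, Pow(-13, -1)) = Mul(19, Rational(-1, 13)) = Rational(-19, 13))
Add(Mul(-3066, Pow(-4569, -1)), Mul(Function('d')(-54, 57), Pow(1287, -1))) = Add(Mul(-3066, Pow(-4569, -1)), Mul(Rational(-19, 13), Pow(1287, -1))) = Add(Mul(-3066, Rational(-1, 4569)), Mul(Rational(-19, 13), Rational(1, 1287))) = Add(Rational(1022, 1523), Rational(-19, 16731)) = Rational(17070145, 25481313)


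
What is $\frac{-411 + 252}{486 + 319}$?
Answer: $- \frac{159}{805} \approx -0.19752$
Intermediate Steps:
$\frac{-411 + 252}{486 + 319} = - \frac{159}{805}$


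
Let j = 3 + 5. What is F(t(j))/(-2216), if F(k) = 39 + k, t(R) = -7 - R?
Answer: -3/277 ≈ -0.010830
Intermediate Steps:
j = 8
F(t(j))/(-2216) = (39 + (-7 - 1*8))/(-2216) = (39 + (-7 - 8))*(-1/2216) = (39 - 15)*(-1/2216) = 24*(-1/2216) = -3/277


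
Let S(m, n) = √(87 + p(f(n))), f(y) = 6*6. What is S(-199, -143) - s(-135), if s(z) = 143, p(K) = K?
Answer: -143 + √123 ≈ -131.91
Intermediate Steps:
f(y) = 36
S(m, n) = √123 (S(m, n) = √(87 + 36) = √123)
S(-199, -143) - s(-135) = √123 - 1*143 = √123 - 143 = -143 + √123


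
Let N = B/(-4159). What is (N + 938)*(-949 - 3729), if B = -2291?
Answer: -18260259574/4159 ≈ -4.3905e+6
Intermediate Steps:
N = 2291/4159 (N = -2291/(-4159) = -2291*(-1/4159) = 2291/4159 ≈ 0.55085)
(N + 938)*(-949 - 3729) = (2291/4159 + 938)*(-949 - 3729) = (3903433/4159)*(-4678) = -18260259574/4159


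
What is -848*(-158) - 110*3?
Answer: 133654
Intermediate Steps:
-848*(-158) - 110*3 = 133984 - 330 = 133654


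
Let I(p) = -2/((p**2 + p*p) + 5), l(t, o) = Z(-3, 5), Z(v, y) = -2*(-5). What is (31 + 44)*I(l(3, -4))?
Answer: -30/41 ≈ -0.73171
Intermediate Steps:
Z(v, y) = 10
l(t, o) = 10
I(p) = -2/(5 + 2*p**2) (I(p) = -2/((p**2 + p**2) + 5) = -2/(2*p**2 + 5) = -2/(5 + 2*p**2))
(31 + 44)*I(l(3, -4)) = (31 + 44)*(-2/(5 + 2*10**2)) = 75*(-2/(5 + 2*100)) = 75*(-2/(5 + 200)) = 75*(-2/205) = -30/41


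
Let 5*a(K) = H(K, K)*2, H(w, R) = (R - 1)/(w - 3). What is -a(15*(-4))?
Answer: -122/315 ≈ -0.38730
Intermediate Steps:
H(w, R) = (-1 + R)/(-3 + w)
a(K) = 2*(-1 + K)/(5*(-3 + K)) (a(K) = (((-1 + K)/(-3 + K))*2)/5 = (2*(-1 + K)/(-3 + K))/5 = 2*(-1 + K)/(5*(-3 + K)))
-a(15*(-4)) = -2*(-1 + 15*(-4))/(5*(-3 + 15*(-4))) = -2*(-1 - 60)/(5*(-3 - 60)) = -2*(-61)/(5*(-63)) = -2*(-1)*(-61)/(5*63) = -1*122/315 = -122/315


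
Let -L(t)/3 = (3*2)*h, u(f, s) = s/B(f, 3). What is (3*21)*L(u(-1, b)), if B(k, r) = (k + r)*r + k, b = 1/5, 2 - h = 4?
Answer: 2268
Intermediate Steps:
h = -2 (h = 2 - 1*4 = 2 - 4 = -2)
b = ⅕ ≈ 0.20000
B(k, r) = k + r*(k + r) (B(k, r) = r*(k + r) + k = k + r*(k + r))
u(f, s) = s/(9 + 4*f) (u(f, s) = s/(f + 3² + f*3) = s/(f + 9 + 3*f) = s/(9 + 4*f))
L(t) = 36 (L(t) = -3*3*2*(-2) = -18*(-2) = -3*(-12) = 36)
(3*21)*L(u(-1, b)) = (3*21)*36 = 63*36 = 2268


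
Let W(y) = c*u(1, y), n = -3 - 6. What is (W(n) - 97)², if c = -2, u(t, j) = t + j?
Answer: 6561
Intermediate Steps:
u(t, j) = j + t
n = -9
W(y) = -2 - 2*y (W(y) = -2*(y + 1) = -2*(1 + y) = -2 - 2*y)
(W(n) - 97)² = ((-2 - 2*(-9)) - 97)² = ((-2 + 18) - 97)² = (16 - 97)² = (-81)² = 6561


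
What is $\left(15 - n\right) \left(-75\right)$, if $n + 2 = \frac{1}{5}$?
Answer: $-1260$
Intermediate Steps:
$n = - \frac{9}{5}$ ($n = -2 + \frac{1}{5} = - \frac{9}{5} \approx -1.8$)
$\left(15 - n\right) \left(-75\right) = \left(15 - - \frac{9}{5}\right) \left(-75\right) = \left(15 + \frac{9}{5}\right) \left(-75\right) = \frac{84}{5} \left(-75\right) = -1260$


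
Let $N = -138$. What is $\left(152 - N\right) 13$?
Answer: $3770$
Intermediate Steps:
$\left(152 - N\right) 13 = \left(152 - -138\right) 13 = \left(152 + 138\right) 13 = 290 \cdot 13 = 3770$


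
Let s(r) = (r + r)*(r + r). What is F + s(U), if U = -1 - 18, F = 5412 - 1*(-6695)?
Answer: 13551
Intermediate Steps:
F = 12107 (F = 5412 + 6695 = 12107)
U = -19
s(r) = 4*r² (s(r) = (2*r)*(2*r) = 4*r²)
F + s(U) = 12107 + 4*(-19)² = 12107 + 4*361 = 12107 + 1444 = 13551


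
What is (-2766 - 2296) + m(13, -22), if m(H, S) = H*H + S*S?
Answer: -4409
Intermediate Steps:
m(H, S) = H² + S²
(-2766 - 2296) + m(13, -22) = (-2766 - 2296) + (13² + (-22)²) = -5062 + (169 + 484) = -5062 + 653 = -4409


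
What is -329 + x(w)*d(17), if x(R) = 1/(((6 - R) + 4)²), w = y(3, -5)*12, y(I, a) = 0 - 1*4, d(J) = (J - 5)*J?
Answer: -276638/841 ≈ -328.94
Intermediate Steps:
d(J) = J*(-5 + J) (d(J) = (-5 + J)*J = J*(-5 + J))
y(I, a) = -4 (y(I, a) = 0 - 4 = -4)
w = -48 (w = -4*12 = -48)
x(R) = (10 - R)⁻² (x(R) = 1/((10 - R)²) = (10 - R)⁻²)
-329 + x(w)*d(17) = -329 + (17*(-5 + 17))/(-10 - 48)² = -329 + (17*12)/(-58)² = -329 + (1/3364)*204 = -329 + 51/841 = -276638/841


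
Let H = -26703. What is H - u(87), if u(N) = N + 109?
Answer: -26899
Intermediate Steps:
u(N) = 109 + N
H - u(87) = -26703 - (109 + 87) = -26703 - 1*196 = -26703 - 196 = -26899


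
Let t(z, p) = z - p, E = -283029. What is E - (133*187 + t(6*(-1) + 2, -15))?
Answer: -307911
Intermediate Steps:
E - (133*187 + t(6*(-1) + 2, -15)) = -283029 - (133*187 + ((6*(-1) + 2) - 1*(-15))) = -283029 - (24871 + ((-6 + 2) + 15)) = -283029 - (24871 + (-4 + 15)) = -283029 - (24871 + 11) = -283029 - 1*24882 = -283029 - 24882 = -307911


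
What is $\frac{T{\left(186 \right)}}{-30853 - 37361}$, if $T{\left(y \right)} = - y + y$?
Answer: $0$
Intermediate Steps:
$T{\left(y \right)} = 0$
$\frac{T{\left(186 \right)}}{-30853 - 37361} = \frac{0}{-30853 - 37361} = \frac{0}{-68214} = 0 \left(- \frac{1}{68214}\right) = 0$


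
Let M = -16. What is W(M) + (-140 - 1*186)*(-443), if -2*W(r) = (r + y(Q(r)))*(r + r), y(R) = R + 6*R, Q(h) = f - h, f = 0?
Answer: 145954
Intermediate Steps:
Q(h) = -h (Q(h) = 0 - h = -h)
y(R) = 7*R
W(r) = 6*r² (W(r) = -(r + 7*(-r))*(r + r)/2 = -(r - 7*r)*2*r/2 = -(-6*r)*2*r/2 = -(-6)*r² = 6*r²)
W(M) + (-140 - 1*186)*(-443) = 6*(-16)² + (-140 - 1*186)*(-443) = 6*256 + (-140 - 186)*(-443) = 1536 - 326*(-443) = 1536 + 144418 = 145954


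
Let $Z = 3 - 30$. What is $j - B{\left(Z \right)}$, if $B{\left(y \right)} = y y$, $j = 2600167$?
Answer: $2599438$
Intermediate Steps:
$Z = -27$ ($Z = 3 - 30 = -27$)
$B{\left(y \right)} = y^{2}$
$j - B{\left(Z \right)} = 2600167 - \left(-27\right)^{2} = 2600167 - 729 = 2599438$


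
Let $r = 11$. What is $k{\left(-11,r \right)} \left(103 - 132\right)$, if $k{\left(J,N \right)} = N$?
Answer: $-319$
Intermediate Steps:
$k{\left(-11,r \right)} \left(103 - 132\right) = 11 \left(103 - 132\right) = 11 \left(-29\right) = -319$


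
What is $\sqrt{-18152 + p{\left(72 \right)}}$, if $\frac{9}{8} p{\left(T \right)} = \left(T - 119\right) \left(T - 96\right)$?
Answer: $\frac{2 i \sqrt{38586}}{3} \approx 130.96 i$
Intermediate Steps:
$p{\left(T \right)} = \frac{8 \left(-119 + T\right) \left(-96 + T\right)}{9}$ ($p{\left(T \right)} = \frac{8 \left(T - 119\right) \left(T - 96\right)}{9} = \frac{8 \left(-119 + T\right) \left(-96 + T\right)}{9}$)
$\sqrt{-18152 + p{\left(72 \right)}} = \sqrt{-18152 + \left(\frac{30464}{3} - 13760 + \frac{8 \cdot 72^{2}}{9}\right)} = \sqrt{-18152 + \left(\frac{30464}{3} - 13760 + \frac{8}{9} \cdot 5184\right)} = \sqrt{-18152 + \left(\frac{30464}{3} - 13760 + 4608\right)} = \sqrt{-18152 + \frac{3008}{3}} = \sqrt{- \frac{51448}{3}} = \frac{2 i \sqrt{38586}}{3}$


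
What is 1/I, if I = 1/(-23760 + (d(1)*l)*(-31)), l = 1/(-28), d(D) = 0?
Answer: -23760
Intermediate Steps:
l = -1/28 ≈ -0.035714
I = -1/23760 (I = 1/(-23760 + (0*(-1/28))*(-31)) = 1/(-23760 + 0*(-31)) = 1/(-23760 + 0) = 1/(-23760) = -1/23760 ≈ -4.2088e-5)
1/I = 1/(-1/23760) = -23760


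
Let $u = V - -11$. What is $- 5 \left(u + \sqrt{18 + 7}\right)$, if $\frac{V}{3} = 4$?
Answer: $-140$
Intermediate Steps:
$V = 12$ ($V = 3 \cdot 4 = 12$)
$u = 23$ ($u = 12 - -11 = 12 + 11 = 23$)
$- 5 \left(u + \sqrt{18 + 7}\right) = - 5 \left(23 + \sqrt{18 + 7}\right) = - 5 \left(23 + \sqrt{25}\right) = - 5 \left(23 + 5\right) = \left(-5\right) 28 = -140$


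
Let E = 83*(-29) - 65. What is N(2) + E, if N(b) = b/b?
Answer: -2471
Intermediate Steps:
N(b) = 1
E = -2472 (E = -2407 - 65 = -2472)
N(2) + E = 1 - 2472 = -2471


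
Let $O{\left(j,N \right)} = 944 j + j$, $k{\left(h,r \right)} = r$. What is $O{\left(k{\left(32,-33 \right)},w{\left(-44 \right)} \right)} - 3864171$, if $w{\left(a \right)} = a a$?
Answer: $-3895356$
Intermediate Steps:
$w{\left(a \right)} = a^{2}$
$O{\left(j,N \right)} = 945 j$
$O{\left(k{\left(32,-33 \right)},w{\left(-44 \right)} \right)} - 3864171 = 945 \left(-33\right) - 3864171 = -31185 - 3864171 = -3895356$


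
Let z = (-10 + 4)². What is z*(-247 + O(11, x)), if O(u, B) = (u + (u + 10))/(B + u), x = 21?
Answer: -8856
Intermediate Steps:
O(u, B) = (10 + 2*u)/(B + u) (O(u, B) = (u + (10 + u))/(B + u) = (10 + 2*u)/(B + u))
z = 36 (z = (-6)² = 36)
z*(-247 + O(11, x)) = 36*(-247 + 2*(5 + 11)/(21 + 11)) = 36*(-247 + 2*16/32) = 36*(-247 + 2*(1/32)*16) = 36*(-247 + 1) = 36*(-246) = -8856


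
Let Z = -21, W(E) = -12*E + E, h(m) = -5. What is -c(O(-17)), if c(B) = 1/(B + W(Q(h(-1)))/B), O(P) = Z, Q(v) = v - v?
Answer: 1/21 ≈ 0.047619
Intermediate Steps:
Q(v) = 0
W(E) = -11*E
O(P) = -21
c(B) = 1/B (c(B) = 1/(B + (-11*0)/B) = 1/(B + 0/B) = 1/(B + 0) = 1/B)
-c(O(-17)) = -1/(-21) = -1*(-1/21) = 1/21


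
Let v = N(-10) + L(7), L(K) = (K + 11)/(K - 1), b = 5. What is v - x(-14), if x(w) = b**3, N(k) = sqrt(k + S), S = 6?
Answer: -122 + 2*I ≈ -122.0 + 2.0*I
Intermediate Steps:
N(k) = sqrt(6 + k) (N(k) = sqrt(k + 6) = sqrt(6 + k))
x(w) = 125 (x(w) = 5**3 = 125)
L(K) = (11 + K)/(-1 + K)
v = 3 + 2*I (v = sqrt(6 - 10) + (11 + 7)/(-1 + 7) = sqrt(-4) + 18/6 = 2*I + (1/6)*18 = 2*I + 3 = 3 + 2*I ≈ 3.0 + 2.0*I)
v - x(-14) = (3 + 2*I) - 1*125 = (3 + 2*I) - 125 = -122 + 2*I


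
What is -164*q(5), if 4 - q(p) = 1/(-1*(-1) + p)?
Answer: -1886/3 ≈ -628.67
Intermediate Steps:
q(p) = 4 - 1/(1 + p) (q(p) = 4 - 1/(-1*(-1) + p) = 4 - 1/(1 + p))
-164*q(5) = -164*(3 + 4*5)/(1 + 5) = -164*(3 + 20)/6 = -82*23/3 = -164*23/6 = -1886/3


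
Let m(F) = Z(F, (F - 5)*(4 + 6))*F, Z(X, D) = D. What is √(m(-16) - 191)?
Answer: √3169 ≈ 56.294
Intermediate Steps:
m(F) = F*(-50 + 10*F) (m(F) = ((F - 5)*(4 + 6))*F = ((-5 + F)*10)*F = (-50 + 10*F)*F = F*(-50 + 10*F))
√(m(-16) - 191) = √(10*(-16)*(-5 - 16) - 191) = √(10*(-16)*(-21) - 191) = √(3360 - 191) = √3169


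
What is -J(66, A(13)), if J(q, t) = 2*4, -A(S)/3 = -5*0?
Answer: -8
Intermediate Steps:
A(S) = 0 (A(S) = -(-15)*0 = -3*0 = 0)
J(q, t) = 8
-J(66, A(13)) = -1*8 = -8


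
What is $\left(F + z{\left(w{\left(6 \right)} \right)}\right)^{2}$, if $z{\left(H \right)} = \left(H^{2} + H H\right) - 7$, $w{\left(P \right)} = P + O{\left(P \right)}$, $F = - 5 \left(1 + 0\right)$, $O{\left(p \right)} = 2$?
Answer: $13456$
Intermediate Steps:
$F = -5$ ($F = \left(-5\right) 1 = -5$)
$w{\left(P \right)} = 2 + P$ ($w{\left(P \right)} = P + 2 = 2 + P$)
$z{\left(H \right)} = -7 + 2 H^{2}$ ($z{\left(H \right)} = \left(H^{2} + H^{2}\right) - 7 = 2 H^{2} - 7 = -7 + 2 H^{2}$)
$\left(F + z{\left(w{\left(6 \right)} \right)}\right)^{2} = \left(-5 - \left(7 - 2 \left(2 + 6\right)^{2}\right)\right)^{2} = \left(-5 - \left(7 - 2 \cdot 8^{2}\right)\right)^{2} = \left(-5 + \left(-7 + 2 \cdot 64\right)\right)^{2} = \left(-5 + \left(-7 + 128\right)\right)^{2} = \left(-5 + 121\right)^{2} = 116^{2} = 13456$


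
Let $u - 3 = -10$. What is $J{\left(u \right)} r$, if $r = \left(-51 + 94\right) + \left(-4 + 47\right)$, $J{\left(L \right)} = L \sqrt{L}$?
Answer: $- 602 i \sqrt{7} \approx - 1592.7 i$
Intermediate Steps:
$u = -7$ ($u = 3 - 10 = -7$)
$J{\left(L \right)} = L^{\frac{3}{2}}$
$r = 86$ ($r = 43 + 43 = 86$)
$J{\left(u \right)} r = \left(-7\right)^{\frac{3}{2}} \cdot 86 = - 7 i \sqrt{7} \cdot 86 = - 602 i \sqrt{7}$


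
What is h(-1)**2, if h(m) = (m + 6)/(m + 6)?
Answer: 1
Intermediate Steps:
h(m) = 1 (h(m) = (6 + m)/(6 + m) = 1)
h(-1)**2 = 1**2 = 1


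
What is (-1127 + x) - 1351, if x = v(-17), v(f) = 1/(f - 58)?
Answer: -185851/75 ≈ -2478.0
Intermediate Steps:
v(f) = 1/(-58 + f)
x = -1/75 (x = 1/(-58 - 17) = 1/(-75) = -1/75 ≈ -0.013333)
(-1127 + x) - 1351 = (-1127 - 1/75) - 1351 = -84526/75 - 1351 = -185851/75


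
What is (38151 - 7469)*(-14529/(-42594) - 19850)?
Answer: -4323484335837/7099 ≈ -6.0903e+8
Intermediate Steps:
(38151 - 7469)*(-14529/(-42594) - 19850) = 30682*(-14529*(-1/42594) - 19850) = 30682*(4843/14198 - 19850) = 30682*(-281825457/14198) = -4323484335837/7099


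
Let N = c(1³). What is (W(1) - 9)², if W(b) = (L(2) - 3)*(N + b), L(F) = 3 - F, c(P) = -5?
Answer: 1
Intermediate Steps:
N = -5
W(b) = 10 - 2*b (W(b) = ((3 - 1*2) - 3)*(-5 + b) = ((3 - 2) - 3)*(-5 + b) = (1 - 3)*(-5 + b) = -2*(-5 + b) = 10 - 2*b)
(W(1) - 9)² = ((10 - 2*1) - 9)² = ((10 - 2) - 9)² = (8 - 9)² = (-1)² = 1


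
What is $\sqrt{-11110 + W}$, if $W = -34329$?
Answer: $i \sqrt{45439} \approx 213.16 i$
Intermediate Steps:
$\sqrt{-11110 + W} = \sqrt{-11110 - 34329} = \sqrt{-45439} = i \sqrt{45439}$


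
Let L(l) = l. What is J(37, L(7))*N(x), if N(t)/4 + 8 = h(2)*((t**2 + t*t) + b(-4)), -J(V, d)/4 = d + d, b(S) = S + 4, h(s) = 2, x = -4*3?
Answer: -127232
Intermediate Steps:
x = -12
b(S) = 4 + S
J(V, d) = -8*d (J(V, d) = -4*(d + d) = -8*d)
N(t) = -32 + 16*t**2 (N(t) = -32 + 4*(2*((t**2 + t*t) + (4 - 4))) = -32 + 4*(2*((t**2 + t**2) + 0)) = -32 + 4*(2*(2*t**2 + 0)) = -32 + 4*(2*(2*t**2)) = -32 + 4*(4*t**2) = -32 + 16*t**2)
J(37, L(7))*N(x) = (-8*7)*(-32 + 16*(-12)**2) = -56*(-32 + 16*144) = -56*(-32 + 2304) = -56*2272 = -127232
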